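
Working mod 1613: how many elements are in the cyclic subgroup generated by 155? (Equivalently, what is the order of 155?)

The order of 155 must divide p − 1 = 1612 = 2^2 · 13 · 31.
Divisors: 1, 2, 4, 13, 26, 31, 52, 62, 124, 403, 806, 1612.
Check each in increasing order: 155^1 ≡ 155;  155^2 ≡ 1443;  155^4 ≡ 1479;  155^13 ≡ 449;  155^26 ≡ 1589;  155^31 ≡ 63;  155^52 ≡ 576;  155^62 ≡ 743;  155^124 ≡ 403;  155^403 ≡ 1486;  155^806 ≡ 1612;  155^1612 ≡ 1.
Smallest exponent giving 1 is 1612.

1612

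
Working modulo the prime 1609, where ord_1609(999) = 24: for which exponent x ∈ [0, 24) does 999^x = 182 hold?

23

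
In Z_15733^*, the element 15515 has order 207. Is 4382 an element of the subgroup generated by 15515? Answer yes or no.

no

4382 ∈ ⟨15515⟩ iff 4382^207 ≡ 1 (mod 15733), since |⟨15515⟩| = 207.
4382^207 mod 15733 = 11224.
Since 11224 ≠ 1, 4382 does not lie in the subgroup.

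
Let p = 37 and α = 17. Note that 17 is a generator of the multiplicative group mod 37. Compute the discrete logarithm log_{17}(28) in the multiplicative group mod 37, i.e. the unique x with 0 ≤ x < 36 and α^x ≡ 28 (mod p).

10

Successive powers of 17 modulo 37:
  17^0=1  17^1=17  17^2=30  17^3=29  17^4=12  17^5=19
  17^6=27  17^7=15  17^8=33  17^9=6  17^10=28
So 17^10 ≡ 28 (mod 37), giving x = 10.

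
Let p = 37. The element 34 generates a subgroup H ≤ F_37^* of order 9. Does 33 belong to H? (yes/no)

yes

33 ∈ ⟨34⟩ iff 33^9 ≡ 1 (mod 37), since |⟨34⟩| = 9.
33^9 mod 37 = 1.
Since 1 = 1, 33 lies in the subgroup.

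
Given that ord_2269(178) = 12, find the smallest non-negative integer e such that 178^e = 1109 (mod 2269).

5

Successive powers of 178 modulo 2269:
  178^0=1  178^1=178  178^2=2187  178^3=1287  178^4=2186  178^5=1109
So 178^5 ≡ 1109 (mod 2269), giving e = 5.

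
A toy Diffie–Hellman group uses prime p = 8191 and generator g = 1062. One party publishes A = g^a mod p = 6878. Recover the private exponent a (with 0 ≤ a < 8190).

2728

Baby-step giant-step with m = ceil(sqrt(8190)) = 91.
Baby table (1062^j mod 8191 for j=0..90):
  0:1  1:1062  2:5677  3:398  4:4935  5:6921  6:2775  7:6481
  8:2382  9:6856  10:7464  11:6071  12:1085  13:5530  14:8104  15:5898
  16:5752  17:6329  18:4778  19:4007  20:4305  21:1332  22:5732  23:1471
  24:5912  25:4238  26:3897  27:2159  28:7569  29:2907  30:7418  31:6365
  32:2055  33:3604  34:2251  35:6981  36:967  37:3079  38:1689  39:8080
  40:4983  41:560  42:4968  43:1012  44:1723  45:3233  46:1417  47:5901
  48:747  49:6978  50:5972  51:2430  52:495  53:1466  54:602  55:426
  56:1907  57:2057  58:5728  59:5414  60:7777  61:2646  62:539  63:7239
  64:4660  65:1556  66:6081  67:3514  68:4963  69:3893  70:6102  71:1243
  72:1315  73:4060  74:3254  75:7337  76:2253  77:914  78:4130  79:3875
  80:3368  81:5540  82:2342  83:5331  84:1541  85:6533  86:269  87:7184
  88:3587  89:579  90:573
Giant step factor: 1062^(-91) ≡ 1154 (mod 8191).
Scan 6878·1154^i mod 8191 for i = 0, 1, …:
  i=0: 6878   i=1: 133   i=2: 6044   i=3: 4235
  i=4: 5354   i=5: 2502   i=6: 4076   i=7: 2070
  i=8: 5199   i=9: 3834     …   i=28: 689
  i=29: 579
Match at i=29, j=89: a = 29·91 + 89 = 2728.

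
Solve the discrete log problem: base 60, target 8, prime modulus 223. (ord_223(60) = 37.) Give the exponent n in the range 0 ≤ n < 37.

Successive powers of 60 modulo 223:
  60^0=1  60^1=60  60^2=32  60^3=136  60^4=132  60^5=115
  60^6=210  60^7=112  60^8=30  60^9=16  60^10=68  60^11=66
  60^12=169  60^13=105  60^14=56  60^15=15  60^16=8
So 60^16 ≡ 8 (mod 223), giving n = 16.

16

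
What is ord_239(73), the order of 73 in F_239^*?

The order of 73 must divide p − 1 = 238 = 2 · 7 · 17.
Divisors: 1, 2, 7, 14, 17, 34, 119, 238.
Check each in increasing order: 73^1 ≡ 73;  73^2 ≡ 71;  73^7 ≡ 23;  73^14 ≡ 51;  73^17 ≡ 238;  73^34 ≡ 1.
Smallest exponent giving 1 is 34.

34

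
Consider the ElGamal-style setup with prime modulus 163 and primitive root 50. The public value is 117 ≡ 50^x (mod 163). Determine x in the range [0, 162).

97

Baby-step giant-step with m = ceil(sqrt(162)) = 13.
Baby table (50^j mod 163 for j=0..12):
  0:1  1:50  2:55  3:142  4:91  5:149  6:115  7:45
  8:131  9:30  10:33  11:20  12:22
Giant step factor: 50^(-13) ≡ 159 (mod 163).
Scan 117·159^i mod 163 for i = 0, 1, …:
  i=0: 117   i=1: 21   i=2: 79   i=3: 10
  i=4: 123   i=5: 160   i=6: 12   i=7: 115
Match at i=7, j=6: x = 7·13 + 6 = 97.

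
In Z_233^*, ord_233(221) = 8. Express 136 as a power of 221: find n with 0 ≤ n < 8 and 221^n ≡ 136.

Successive powers of 221 modulo 233:
  221^0=1  221^1=221  221^2=144  221^3=136
So 221^3 ≡ 136 (mod 233), giving n = 3.

3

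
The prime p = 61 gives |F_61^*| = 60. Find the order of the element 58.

5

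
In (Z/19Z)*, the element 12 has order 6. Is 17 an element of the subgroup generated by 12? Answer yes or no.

no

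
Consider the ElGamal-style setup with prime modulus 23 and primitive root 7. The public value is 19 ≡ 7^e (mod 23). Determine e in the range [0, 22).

17

Successive powers of 7 modulo 23:
  7^0=1  7^1=7  7^2=3  7^3=21  7^4=9  7^5=17
  7^6=4  7^7=5  7^8=12  7^9=15  7^10=13  7^11=22
  7^12=16  7^13=20  7^14=2  7^15=14  7^16=6  7^17=19
So 7^17 ≡ 19 (mod 23), giving e = 17.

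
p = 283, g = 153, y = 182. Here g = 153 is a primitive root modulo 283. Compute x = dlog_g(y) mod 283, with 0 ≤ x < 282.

Baby-step giant-step with m = ceil(sqrt(282)) = 17.
Baby table (153^j mod 283 for j=0..16):
  0:1  1:153  2:203  3:212  4:174  5:20  6:230  7:98
  8:278  9:84  10:117  11:72  12:262  13:183  14:265  15:76
  16:25
Giant step factor: 153^(-17) ≡ 126 (mod 283).
Scan 182·126^i mod 283 for i = 0, 1, …:
  i=0: 182   i=1: 9   i=2: 2   i=3: 252
  i=4: 56   i=5: 264   i=6: 153
Match at i=6, j=1: x = 6·17 + 1 = 103.

103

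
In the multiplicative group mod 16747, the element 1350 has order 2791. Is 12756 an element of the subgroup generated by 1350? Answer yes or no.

no

12756 ∈ ⟨1350⟩ iff 12756^2791 ≡ 1 (mod 16747), since |⟨1350⟩| = 2791.
12756^2791 mod 16747 = 14457.
Since 14457 ≠ 1, 12756 does not lie in the subgroup.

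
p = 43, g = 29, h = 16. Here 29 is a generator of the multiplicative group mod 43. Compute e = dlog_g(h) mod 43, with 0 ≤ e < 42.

18

Baby-step giant-step with m = ceil(sqrt(42)) = 7.
Baby table (29^j mod 43 for j=0..6):
  0:1  1:29  2:24  3:8  4:17  5:20  6:21
Giant step factor: 29^(-7) ≡ 37 (mod 43).
Scan 16·37^i mod 43 for i = 0, 1, …:
  i=0: 16   i=1: 33   i=2: 17
Match at i=2, j=4: e = 2·7 + 4 = 18.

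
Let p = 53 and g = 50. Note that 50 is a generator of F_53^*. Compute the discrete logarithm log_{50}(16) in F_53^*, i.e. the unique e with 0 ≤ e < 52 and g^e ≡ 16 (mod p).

Baby-step giant-step with m = ceil(sqrt(52)) = 8.
Baby table (50^j mod 53 for j=0..7):
  0:1  1:50  2:9  3:26  4:28  5:22  6:40  7:39
Giant step factor: 50^(-8) ≡ 24 (mod 53).
Scan 16·24^i mod 53 for i = 0, 1, …:
  i=0: 16   i=1: 13   i=2: 47   i=3: 15
  i=4: 42   i=5: 1
Match at i=5, j=0: e = 5·8 + 0 = 40.

40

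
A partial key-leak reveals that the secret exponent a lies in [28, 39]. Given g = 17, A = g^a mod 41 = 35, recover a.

37

Compute 17^28 mod 41 = 25, then multiply by 17 repeatedly:
  17^28=25  17^29=15  17^30=9  17^31=30  17^32=18
  17^33=19  17^34=36  17^35=38  17^36=31  17^37=35
Found 35 at exponent 37.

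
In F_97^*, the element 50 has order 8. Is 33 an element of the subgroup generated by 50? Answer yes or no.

yes

33 ∈ ⟨50⟩ iff 33^8 ≡ 1 (mod 97), since |⟨50⟩| = 8.
33^8 mod 97 = 1.
Since 1 = 1, 33 lies in the subgroup.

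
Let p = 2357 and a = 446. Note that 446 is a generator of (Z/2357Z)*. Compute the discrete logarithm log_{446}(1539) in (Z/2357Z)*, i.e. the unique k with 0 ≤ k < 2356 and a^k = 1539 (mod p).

80

Baby-step giant-step with m = ceil(sqrt(2356)) = 49.
Baby table (446^j mod 2357 for j=0..48):
  0:1  1:446  2:928  3:1413  4:879  5:772  6:190  7:2245
  8:1902  9:2129  10:2020  11:546  12:745  13:2290  14:759  15:1463
  16:1966  17:32  18:130  19:1412  20:433  21:2201  22:1134  23:1366
  24:1130  25:1939  26:2132  27:1001  28:973  29:270  30:213  31:718
  32:2033  33:1630  34:1024  35:1803  36:401  37:2071  38:2079  39:933
  40:1286  41:805  42:766  43:2228  44:1391  45:495  46:1569  47:2102
  48:1763
Giant step factor: 446^(-49) ≡ 2189 (mod 2357).
Scan 1539·2189^i mod 2357 for i = 0, 1, …:
  i=0: 1539   i=1: 718
Match at i=1, j=31: k = 1·49 + 31 = 80.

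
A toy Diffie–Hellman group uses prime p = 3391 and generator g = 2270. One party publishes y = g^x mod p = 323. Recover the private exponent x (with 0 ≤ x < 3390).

297

Baby-step giant-step with m = ceil(sqrt(3390)) = 59.
Baby table (2270^j mod 3391 for j=0..58):
  0:1  1:2270  2:1971  3:1441  4:2146  5:1944  6:1189  7:3185
  8:338  9:894  10:1562  11:2145  12:3065  13:2609  14:1744  15:1583
  16:2341  17:373  18:2351  19:2727  20:1715  21:182  22:2829  23:2667
  24:1155  25:607  26:1144  27:2765  28:3200  29:478  30:3331  31:2831
  32:425  33:1706  34:98  35:2045  36:3262  37:2187  38:66  39:616
  40:1228  41:158  42:2605  43:2837  44:481  45:3359  46:1962  47:1357
  48:1362  49:2539  50:2221  51:2644  52:3201  53:2748  54:1911  55:881
  56:2571  57:259  58:1287
Giant step factor: 2270^(-59) ≡ 1536 (mod 3391).
Scan 323·1536^i mod 3391 for i = 0, 1, …:
  i=0: 323   i=1: 1042   i=2: 3351   i=3: 2989
  i=4: 3081   i=5: 1971
Match at i=5, j=2: x = 5·59 + 2 = 297.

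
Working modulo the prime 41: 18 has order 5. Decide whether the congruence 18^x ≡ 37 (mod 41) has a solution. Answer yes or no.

yes

⟨18⟩ has order 5; its elements mod 41 are {1, 10, 16, 18, 37}.
37 is in this set.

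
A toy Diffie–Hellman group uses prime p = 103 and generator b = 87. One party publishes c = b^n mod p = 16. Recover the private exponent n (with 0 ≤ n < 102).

52

Baby-step giant-step with m = ceil(sqrt(102)) = 11.
Baby table (87^j mod 103 for j=0..10):
  0:1  1:87  2:50  3:24  4:28  5:67  6:61  7:54
  8:63  9:22  10:60
Giant step factor: 87^(-11) ≡ 78 (mod 103).
Scan 16·78^i mod 103 for i = 0, 1, …:
  i=0: 16   i=1: 12   i=2: 9   i=3: 84
  i=4: 63
Match at i=4, j=8: n = 4·11 + 8 = 52.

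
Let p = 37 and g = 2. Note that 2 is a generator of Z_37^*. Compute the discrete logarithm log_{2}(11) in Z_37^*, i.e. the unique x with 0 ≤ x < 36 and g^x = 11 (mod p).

30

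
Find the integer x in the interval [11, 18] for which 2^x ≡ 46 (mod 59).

16

Compute 2^11 mod 59 = 42, then multiply by 2 repeatedly:
  2^11=42  2^12=25  2^13=50  2^14=41  2^15=23
  2^16=46
Found 46 at exponent 16.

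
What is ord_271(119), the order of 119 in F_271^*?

45

The order of 119 must divide p − 1 = 270 = 2 · 3^3 · 5.
Divisors: 1, 2, 3, 5, 6, 9, 10, 15, 18, 27, 30, 45, 54, 90, 135, 270.
Check each in increasing order: 119^1 ≡ 119;  119^2 ≡ 69;  119^3 ≡ 81;  119^5 ≡ 169;  119^6 ≡ 57;  119^9 ≡ 10;  119^10 ≡ 106;  119^15 ≡ 28;  119^18 ≡ 100;  119^27 ≡ 187;  119^30 ≡ 242;  119^45 ≡ 1.
Smallest exponent giving 1 is 45.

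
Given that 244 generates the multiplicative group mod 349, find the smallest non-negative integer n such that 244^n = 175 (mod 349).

115

Baby-step giant-step with m = ceil(sqrt(348)) = 19.
Baby table (244^j mod 349 for j=0..18):
  0:1  1:244  2:206  3:8  4:207  5:252  6:64  7:260
  8:271  9:163  10:335  11:74  12:257  13:237  14:243  15:311
  16:151  17:199  18:45
Giant step factor: 244^(-19) ≡ 336 (mod 349).
Scan 175·336^i mod 349 for i = 0, 1, …:
  i=0: 175   i=1: 168   i=2: 259   i=3: 123
  i=4: 146   i=5: 196   i=6: 244
Match at i=6, j=1: n = 6·19 + 1 = 115.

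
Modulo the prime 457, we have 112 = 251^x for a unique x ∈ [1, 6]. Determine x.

Compute 251^1 mod 457 = 251, then multiply by 251 repeatedly:
  251^1=251  251^2=392  251^3=137  251^4=112
Found 112 at exponent 4.

4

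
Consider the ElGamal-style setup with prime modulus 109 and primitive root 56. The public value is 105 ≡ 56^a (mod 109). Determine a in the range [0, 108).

96

Baby-step giant-step with m = ceil(sqrt(108)) = 11.
Baby table (56^j mod 109 for j=0..10):
  0:1  1:56  2:84  3:17  4:80  5:11  6:71  7:52
  8:78  9:8  10:12
Giant step factor: 56^(-11) ≡ 103 (mod 109).
Scan 105·103^i mod 109 for i = 0, 1, …:
  i=0: 105   i=1: 24   i=2: 74   i=3: 101
  i=4: 48   i=5: 39   i=6: 93   i=7: 96
  i=8: 78
Match at i=8, j=8: a = 8·11 + 8 = 96.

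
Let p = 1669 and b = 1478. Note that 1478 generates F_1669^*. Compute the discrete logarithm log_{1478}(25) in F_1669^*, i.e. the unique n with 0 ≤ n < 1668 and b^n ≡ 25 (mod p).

Baby-step giant-step with m = ceil(sqrt(1668)) = 41.
Baby table (1478^j mod 1669 for j=0..40):
  0:1  1:1478  2:1432  3:204  4:1092  5:53  6:1560  7:791
  8:798  9:1130  10:1140  11:899  12:198  13:569  14:1475  15:336
  16:915  17:480  18:115  19:1401  20:1118  21:94  22:405  23:1088
  24:817  25:839  26:1644  27:1437  28:918  29:1576  30:1073  31:344
  32:1056  33:253  34:78  35:123  36:1542  37:891  38:57  39:796
  40:1512
Giant step factor: 1478^(-41) ≡ 880 (mod 1669).
Scan 25·880^i mod 1669 for i = 0, 1, …:
  i=0: 25   i=1: 303   i=2: 1269   i=3: 159
  i=4: 1393   i=5: 794   i=6: 1078   i=7: 648
  i=8: 1111   i=9: 1315     …   i=19: 290
  i=20: 1512
Match at i=20, j=40: n = 20·41 + 40 = 860.

860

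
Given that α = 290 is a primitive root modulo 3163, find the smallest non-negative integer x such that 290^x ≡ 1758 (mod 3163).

Baby-step giant-step with m = ceil(sqrt(3162)) = 57.
Baby table (290^j mod 3163 for j=0..56):
  0:1  1:290  2:1862  3:2270  4:396  5:972  6:373  7:628
  8:1829  9:2189  10:2210  11:1974  12:3120  13:182  14:2172  15:443
  16:1950  17:2486  18:2939  19:1463  20:428  21:763  22:3023  23:519
  24:1849  25:1663  26:1494  27:3092  28:1551  29:644  30:143  31:351
  32:574  33:1984  34:2857  35:2987  36:2731  37:1240  38:2181  39:3053
  40:2893  41:775  42:177  43:722  44:622  45:89  46:506  47:1242
  48:2761  49:451  50:1107  51:1567  52:2121  53:1468  54:1878  55:584
  56:1721
Giant step factor: 290^(-57) ≡ 967 (mod 3163).
Scan 1758·967^i mod 3163 for i = 0, 1, …:
  i=0: 1758   i=1: 1455   i=2: 2613   i=3: 2697
  i=4: 1687   i=5: 2384   i=6: 2664   i=7: 1406
  i=8: 2675   i=9: 2554     …   i=40: 383
  i=41: 290
Match at i=41, j=1: x = 41·57 + 1 = 2338.

2338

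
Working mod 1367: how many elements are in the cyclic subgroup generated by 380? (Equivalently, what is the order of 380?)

1366

The order of 380 must divide p − 1 = 1366 = 2 · 683.
Divisors: 1, 2, 683, 1366.
Check each in increasing order: 380^1 ≡ 380;  380^2 ≡ 865;  380^683 ≡ 1366;  380^1366 ≡ 1.
Smallest exponent giving 1 is 1366.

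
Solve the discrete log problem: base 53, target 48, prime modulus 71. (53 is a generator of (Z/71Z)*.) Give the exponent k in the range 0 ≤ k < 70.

60

Baby-step giant-step with m = ceil(sqrt(70)) = 9.
Baby table (53^j mod 71 for j=0..8):
  0:1  1:53  2:40  3:61  4:38  5:26  6:29  7:46
  8:24
Giant step factor: 53^(-9) ≡ 59 (mod 71).
Scan 48·59^i mod 71 for i = 0, 1, …:
  i=0: 48   i=1: 63   i=2: 25   i=3: 55
  i=4: 50   i=5: 39   i=6: 29
Match at i=6, j=6: k = 6·9 + 6 = 60.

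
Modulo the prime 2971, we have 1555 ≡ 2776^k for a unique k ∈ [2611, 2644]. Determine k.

2630

Compute 2776^2611 mod 2971 = 1042, then multiply by 2776 repeatedly:
  2776^2611=1042  2776^2612=1809  2776^2613=794  2776^2614=2633  2776^2615=548
  2776^2616=96  2776^2617=2077  2776^2618=2012  2776^2619=2803  2776^2620=79
  2776^2621=2421  2776^2622=294  2776^2623=2090  2776^2624=2448  2776^2625=971
  2776^2626=799  2776^2627=1658  2776^2628=529  2776^2629=830  2776^2630=1555
Found 1555 at exponent 2630.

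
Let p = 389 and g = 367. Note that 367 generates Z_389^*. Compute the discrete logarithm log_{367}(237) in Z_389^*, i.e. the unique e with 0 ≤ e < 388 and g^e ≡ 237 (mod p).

89

Baby-step giant-step with m = ceil(sqrt(388)) = 20.
Baby table (367^j mod 389 for j=0..19):
  0:1  1:367  2:95  3:244  4:78  5:229  6:19  7:360
  8:249  9:357  10:315  11:72  12:361  13:227  14:63  15:170
  16:150  17:201  18:246  19:34
Giant step factor: 367^(-20) ≡ 13 (mod 389).
Scan 237·13^i mod 389 for i = 0, 1, …:
  i=0: 237   i=1: 358   i=2: 375   i=3: 207
  i=4: 357
Match at i=4, j=9: e = 4·20 + 9 = 89.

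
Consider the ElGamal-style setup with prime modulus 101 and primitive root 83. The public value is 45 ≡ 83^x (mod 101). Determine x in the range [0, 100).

Baby-step giant-step with m = ceil(sqrt(100)) = 10.
Baby table (83^j mod 101 for j=0..9):
  0:1  1:83  2:21  3:26  4:37  5:41  6:70  7:53
  8:56  9:2
Giant step factor: 83^(-10) ≡ 14 (mod 101).
Scan 45·14^i mod 101 for i = 0, 1, …:
  i=0: 45   i=1: 24   i=2: 33   i=3: 58
  i=4: 4   i=5: 56
Match at i=5, j=8: x = 5·10 + 8 = 58.

58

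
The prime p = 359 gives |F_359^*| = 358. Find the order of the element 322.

358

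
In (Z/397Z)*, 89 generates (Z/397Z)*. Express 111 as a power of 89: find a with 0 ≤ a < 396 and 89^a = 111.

286

Baby-step giant-step with m = ceil(sqrt(396)) = 20.
Baby table (89^j mod 397 for j=0..19):
  0:1  1:89  2:378  3:294  4:361  5:369  6:287  7:135
  8:105  9:214  10:387  11:301  12:190  13:236  14:360  15:280
  16:306  17:238  18:141  19:242
Giant step factor: 89^(-20) ≡ 266 (mod 397).
Scan 111·266^i mod 397 for i = 0, 1, …:
  i=0: 111   i=1: 148   i=2: 65   i=3: 219
  i=4: 292   i=5: 257   i=6: 78   i=7: 104
  i=8: 271   i=9: 229     …   i=13: 116
  i=14: 287
Match at i=14, j=6: a = 14·20 + 6 = 286.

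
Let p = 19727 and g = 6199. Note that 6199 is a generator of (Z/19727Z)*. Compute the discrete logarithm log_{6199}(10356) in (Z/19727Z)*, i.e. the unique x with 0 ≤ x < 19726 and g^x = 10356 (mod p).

Baby-step giant-step with m = ceil(sqrt(19726)) = 141.
Baby table (6199^j mod 19727 for j=0..140):
  0:1  1:6199  2:19132  3:544  4:18666  5:11679  6:31  7:14626
  8:1282  9:16864  10:6563  11:6963  12:961  13:19412  14:288  15:9882
  16:6183  17:18583  18:10064  19:9962  20:8928  21:10437  22:14130  23:3990
  24:16079  25:12917  26:590  27:7915  28:4036  29:5328  30:5274  31:5887
  32:18290  33:8641  34:6754  35:7352  36:5678  37:4954  38:14634  39:11420
  40:12104  41:10915  42:18202  43:15485  44:19660  45:18661  46:411  47:3006
  48:11906  49:6587  50:17650  51:6408  52:12741  53:14278  54:14000  55:6927
  56:14521  57:1378  58:431  59:8624  60:6  61:17467  62:16157  63:3264
  64:13361  65:10893  66:186  67:8848  68:7692  69:2549  70:19651  71:2324
  72:5766  73:17837  74:1728  75:111  76:17371  77:12863  78:1203  79:591
  80:14114  81:3441  82:5872  83:4213  84:17566  85:18321  86:3540  87:8036
  88:4489  89:12241  90:11917  91:15595  92:11105  93:12392  94:1070  95:4658
  96:14341  97:9997  98:8896  99:9339  100:13443  101:6309  102:10577  103:14002
  104:19325  105:13331  106:2466  107:18036  108:12255  109:68  110:7265  111:18721
  112:17265  113:6760  114:5092  115:2108  116:8218  117:8268  118:2586  119:12290
  120:36  121:6167  122:18034  123:19584  124:1258  125:6177  126:1116  127:13634
  128:6698  129:15294  130:19271  131:13944  132:14869  133:8387  134:10368  135:666
  136:5591  137:17997  138:7218  139:3546  140:5776
Giant step factor: 6199^(-141) ≡ 10647 (mod 19727).
Scan 10356·10647^i mod 19727 for i = 0, 1, …:
  i=0: 10356   i=1: 6129   i=2: 18274   i=3: 15604
  i=4: 14721   i=5: 3472   i=6: 17713   i=7: 191
  i=8: 1696   i=9: 7107     …   i=105: 3996
  i=106: 14000
Match at i=106, j=54: x = 106·141 + 54 = 15000.

15000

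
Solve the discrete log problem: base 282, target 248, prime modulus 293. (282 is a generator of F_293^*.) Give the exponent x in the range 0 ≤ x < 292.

281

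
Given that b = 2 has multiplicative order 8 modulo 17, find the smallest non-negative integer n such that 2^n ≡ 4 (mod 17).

2

Successive powers of 2 modulo 17:
  2^0=1  2^1=2  2^2=4
So 2^2 ≡ 4 (mod 17), giving n = 2.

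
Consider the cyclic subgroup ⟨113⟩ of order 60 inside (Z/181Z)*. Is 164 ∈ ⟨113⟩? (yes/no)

164 ∈ ⟨113⟩ iff 164^60 ≡ 1 (mod 181), since |⟨113⟩| = 60.
164^60 mod 181 = 48.
Since 48 ≠ 1, 164 does not lie in the subgroup.

no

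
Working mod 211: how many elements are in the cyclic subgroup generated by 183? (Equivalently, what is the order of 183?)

35

The order of 183 must divide p − 1 = 210 = 2 · 3 · 5 · 7.
Divisors: 1, 2, 3, 5, 6, 7, 10, 14, 15, 21, 30, 35, 42, 70, 105, 210.
Check each in increasing order: 183^1 ≡ 183;  183^2 ≡ 151;  183^3 ≡ 203;  183^5 ≡ 58;  183^6 ≡ 64;  183^7 ≡ 107;  183^10 ≡ 199;  183^14 ≡ 55;  183^15 ≡ 148;  183^21 ≡ 188;  183^30 ≡ 171;  183^35 ≡ 1.
Smallest exponent giving 1 is 35.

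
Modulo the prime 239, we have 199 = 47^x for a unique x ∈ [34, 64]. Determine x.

63

Compute 47^34 mod 239 = 24, then multiply by 47 repeatedly:
  47^34=24  47^35=172  47^36=197  47^37=177  47^38=193
  47^39=228  47^40=200  47^41=79  47^42=128  47^43=41
  47^44=15  47^45=227  47^46=153  47^47=21  47^48=31
  47^49=23  47^50=125  47^51=139  47^52=80  47^53=175
  47^54=99  47^55=112  47^56=6  47^57=43  47^58=109
  47^59=104  47^60=108  47^61=57  47^62=50  47^63=199
Found 199 at exponent 63.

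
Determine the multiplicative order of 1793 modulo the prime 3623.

3622

The order of 1793 must divide p − 1 = 3622 = 2 · 1811.
Divisors: 1, 2, 1811, 3622.
Check each in increasing order: 1793^1 ≡ 1793;  1793^2 ≡ 1248;  1793^1811 ≡ 3622;  1793^3622 ≡ 1.
Smallest exponent giving 1 is 3622.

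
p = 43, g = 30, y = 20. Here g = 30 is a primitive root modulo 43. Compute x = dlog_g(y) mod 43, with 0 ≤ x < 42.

11

Successive powers of 30 modulo 43:
  30^0=1  30^1=30  30^2=40  30^3=39  30^4=9  30^5=12
  30^6=16  30^7=7  30^8=38  30^9=22  30^10=15  30^11=20
So 30^11 ≡ 20 (mod 43), giving x = 11.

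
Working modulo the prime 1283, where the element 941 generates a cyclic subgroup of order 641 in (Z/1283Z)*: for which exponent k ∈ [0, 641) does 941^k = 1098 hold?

492

Baby-step giant-step with m = ceil(sqrt(641)) = 26.
Baby table (941^j mod 1283 for j=0..25):
  0:1  1:941  2:211  3:969  4:899  5:462  6:1088  7:1257
  8:1194  9:929  10:466  11:1003  12:818  13:1221  14:676  15:1031
  16:223  17:714  18:865  19:543  20:329  21:386  22:137  23:617
  24:681  25:604
Giant step factor: 941^(-26) ≡ 513 (mod 1283).
Scan 1098·513^i mod 1283 for i = 0, 1, …:
  i=0: 1098   i=1: 37   i=2: 1019   i=3: 566
  i=4: 400   i=5: 1203   i=6: 16   i=7: 510
  i=8: 1181   i=9: 277     …   i=17: 444
  i=18: 681
Match at i=18, j=24: k = 18·26 + 24 = 492.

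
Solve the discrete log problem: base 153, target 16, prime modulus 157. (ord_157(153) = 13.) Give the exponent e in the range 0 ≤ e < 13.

Successive powers of 153 modulo 157:
  153^0=1  153^1=153  153^2=16
So 153^2 ≡ 16 (mod 157), giving e = 2.

2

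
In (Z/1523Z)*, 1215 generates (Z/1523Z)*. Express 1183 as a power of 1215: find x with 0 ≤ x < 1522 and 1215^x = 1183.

Baby-step giant-step with m = ceil(sqrt(1522)) = 40.
Baby table (1215^j mod 1523 for j=0..39):
  0:1  1:1215  2:438  3:643  4:1469  5:1402  6:716  7:307
  8:1393  9:442  10:934  11:175  12:928  13:500  14:1346  15:1211
  16:147  17:414  18:420  19:95  20:1200  21:489  22:165  23:962
  24:689  25:1008  26:228  27:1357  28:869  29:396  30:1395  31:1349
  32:287  33:1461  34:820  35:258  36:1255  37:302  38:1410  39:1298
Giant step factor: 1215^(-40) ≡ 653 (mod 1523).
Scan 1183·653^i mod 1523 for i = 0, 1, …:
  i=0: 1183   i=1: 338   i=2: 1402
Match at i=2, j=5: x = 2·40 + 5 = 85.

85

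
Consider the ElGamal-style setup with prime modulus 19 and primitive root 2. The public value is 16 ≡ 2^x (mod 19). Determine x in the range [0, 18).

4

Successive powers of 2 modulo 19:
  2^0=1  2^1=2  2^2=4  2^3=8  2^4=16
So 2^4 ≡ 16 (mod 19), giving x = 4.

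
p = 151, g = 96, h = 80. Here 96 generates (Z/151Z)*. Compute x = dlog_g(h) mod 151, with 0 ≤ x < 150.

82

Baby-step giant-step with m = ceil(sqrt(150)) = 13.
Baby table (96^j mod 151 for j=0..12):
  0:1  1:96  2:5  3:27  4:25  5:135  6:125  7:71
  8:21  9:53  10:105  11:114  12:72
Giant step factor: 96^(-13) ≡ 111 (mod 151).
Scan 80·111^i mod 151 for i = 0, 1, …:
  i=0: 80   i=1: 122   i=2: 103   i=3: 108
  i=4: 59   i=5: 56   i=6: 25
Match at i=6, j=4: x = 6·13 + 4 = 82.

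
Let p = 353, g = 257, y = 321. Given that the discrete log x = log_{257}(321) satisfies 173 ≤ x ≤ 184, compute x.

180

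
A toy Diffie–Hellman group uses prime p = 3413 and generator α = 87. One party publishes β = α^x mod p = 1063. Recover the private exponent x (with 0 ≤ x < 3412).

1562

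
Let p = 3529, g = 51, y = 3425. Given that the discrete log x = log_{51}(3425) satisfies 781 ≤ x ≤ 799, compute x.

795

Compute 51^781 mod 3529 = 2579, then multiply by 51 repeatedly:
  51^781=2579  51^782=956  51^783=2879  51^784=2140  51^785=3270
  51^786=907  51^787=380  51^788=1735  51^789=260  51^790=2673
  51^791=2221  51^792=343  51^793=3377  51^794=2835  51^795=3425
Found 3425 at exponent 795.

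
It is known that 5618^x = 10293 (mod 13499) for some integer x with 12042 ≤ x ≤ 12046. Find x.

12044

Compute 5618^12042 mod 13499 = 5089, then multiply by 5618 repeatedly:
  5618^12042=5089  5618^12043=12619  5618^12044=10293
Found 10293 at exponent 12044.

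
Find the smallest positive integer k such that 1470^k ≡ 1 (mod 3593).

898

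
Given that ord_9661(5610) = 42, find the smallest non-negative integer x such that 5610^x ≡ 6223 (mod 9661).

2

Successive powers of 5610 modulo 9661:
  5610^0=1  5610^1=5610  5610^2=6223
So 5610^2 ≡ 6223 (mod 9661), giving x = 2.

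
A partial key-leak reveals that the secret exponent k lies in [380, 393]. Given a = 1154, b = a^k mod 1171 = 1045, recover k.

Compute 1154^380 mod 1171 = 845, then multiply by 1154 repeatedly:
  1154^380=845  1154^381=858  1154^382=637  1154^383=881  1154^384=246
  1154^385=502  1154^386=834  1154^387=1045
Found 1045 at exponent 387.

387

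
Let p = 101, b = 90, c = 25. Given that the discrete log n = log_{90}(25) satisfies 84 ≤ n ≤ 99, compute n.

96

Compute 90^84 mod 101 = 58, then multiply by 90 repeatedly:
  90^84=58  90^85=69  90^86=49  90^87=67  90^88=71
  90^89=27  90^90=6  90^91=35  90^92=19  90^93=94
  90^94=77  90^95=62  90^96=25
Found 25 at exponent 96.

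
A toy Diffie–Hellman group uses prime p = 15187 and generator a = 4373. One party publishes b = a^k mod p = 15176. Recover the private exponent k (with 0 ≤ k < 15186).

Baby-step giant-step with m = ceil(sqrt(15186)) = 124.
Baby table (4373^j mod 15187 for j=0..123):
  0:1  1:4373  2:2696  3:4496  4:9030  5:1990  6:119  7:4029
  8:1897  9:3479  10:11480  11:9005  12:14161  13:8654  14:13125  15:3952
  16:14477  17:8505  18:14589  19:12297  20:12801  21:14678  22:6632  23:9753
  24:4773  25:5391  26:4619  27:177  28:14671  29:6395  30:6068  31:3675
  32:2929  33:5876  34:14531  35:1655  36:8303  37:12089  38:14437  39:642
  40:13058  41:14701  42:902  43:11013  44:1872  45:463  46:4828  47:2914
  48:1029  49:4465  50:10150  51:9536  52:12613  53:12652  54:955  55:14977
  56:8077  57:10946  58:12621  59:2075  60:7336  61:5384  62:4382  63:11679
  64:13573  65:3933  66:7325  67:2842  68:5100  69:7784  70:5365  71:12417
  72:6016  73:4084  74:14607  75:15076  76:581  77:4484  78:2115  79:12
  80:6915  81:1978  82:8391  83:2051  84:8693  85:1428  86:2787  87:7577
  88:11374  89:1077  90:1751  91:2875  92:12726  93:5630  94:1863  95:6667
  96:10938  97:8011  98:10881  99:1742  100:9079  101:3649  102:10727  103:11715
  104:3944  105:9867  106:2124  107:8995  108:805  109:12068  110:13726  111:4774
  112:9764  113:7315  114:4673  115:8514  116:8385  117:6187  118:7704  119:4826
  120:9355  121:10824  122:10660  123:7277
Giant step factor: 4373^(-124) ≡ 13495 (mod 15187).
Scan 15176·13495^i mod 15187 for i = 0, 1, …:
  i=0: 15176   i=1: 3425   i=2: 6334   i=3: 4894
  i=4: 11454   i=5: 13631   i=6: 5401   i=7: 4082
  i=8: 3341   i=9: 11779     …   i=20: 9076
  i=21: 12652
Match at i=21, j=53: k = 21·124 + 53 = 2657.

2657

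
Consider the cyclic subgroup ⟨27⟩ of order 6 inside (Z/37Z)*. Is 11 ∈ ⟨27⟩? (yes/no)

yes

11 ∈ ⟨27⟩ iff 11^6 ≡ 1 (mod 37), since |⟨27⟩| = 6.
11^6 mod 37 = 1.
Since 1 = 1, 11 lies in the subgroup.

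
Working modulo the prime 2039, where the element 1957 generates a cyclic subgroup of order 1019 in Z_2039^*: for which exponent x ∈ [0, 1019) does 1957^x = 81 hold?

Baby-step giant-step with m = ceil(sqrt(1019)) = 32.
Baby table (1957^j mod 2039 for j=0..31):
  0:1  1:1957  2:607  3:1201  4:1429  5:1084  6:828  7:1430
  8:1002  9:1435  10:592  11:392  12:480  13:1420  14:1822  15:1482
  16:816  17:375  18:1874  19:1296  20:1795  21:1657  22:739  23:572
  24:2032  25:574  26:1868  27:1788  28:192  29:568  30:321  31:185
Giant step factor: 1957^(-32) ≡ 516 (mod 2039).
Scan 81·516^i mod 2039 for i = 0, 1, …:
  i=0: 81   i=1: 1016   i=2: 233   i=3: 1966
  i=4: 1073   i=5: 1099   i=6: 242   i=7: 493
  i=8: 1552   i=9: 1544   i=10: 1494   i=11: 162
  i=12: 2032
Match at i=12, j=24: x = 12·32 + 24 = 408.

408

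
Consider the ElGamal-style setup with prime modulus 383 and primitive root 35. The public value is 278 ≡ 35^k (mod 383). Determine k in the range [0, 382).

218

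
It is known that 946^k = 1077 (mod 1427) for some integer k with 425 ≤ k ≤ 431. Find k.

Compute 946^425 mod 1427 = 244, then multiply by 946 repeatedly:
  946^425=244  946^426=1077
Found 1077 at exponent 426.

426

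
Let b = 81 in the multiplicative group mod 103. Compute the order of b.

The order of 81 must divide p − 1 = 102 = 2 · 3 · 17.
Divisors: 1, 2, 3, 6, 17, 34, 51, 102.
Check each in increasing order: 81^1 ≡ 81;  81^2 ≡ 72;  81^3 ≡ 64;  81^6 ≡ 79;  81^17 ≡ 1.
Smallest exponent giving 1 is 17.

17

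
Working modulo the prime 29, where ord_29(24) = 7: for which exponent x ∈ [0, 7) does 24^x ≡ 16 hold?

4

Successive powers of 24 modulo 29:
  24^0=1  24^1=24  24^2=25  24^3=20  24^4=16
So 24^4 ≡ 16 (mod 29), giving x = 4.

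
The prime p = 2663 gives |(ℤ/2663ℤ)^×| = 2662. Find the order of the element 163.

The order of 163 must divide p − 1 = 2662 = 2 · 11^3.
Divisors: 1, 2, 11, 22, 121, 242, 1331, 2662.
Check each in increasing order: 163^1 ≡ 163;  163^2 ≡ 2602;  163^11 ≡ 1816;  163^22 ≡ 1062;  163^121 ≡ 591;  163^242 ≡ 428;  163^1331 ≡ 2662;  163^2662 ≡ 1.
Smallest exponent giving 1 is 2662.

2662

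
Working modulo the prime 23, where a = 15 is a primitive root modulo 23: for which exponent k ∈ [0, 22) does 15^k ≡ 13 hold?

Successive powers of 15 modulo 23:
  15^0=1  15^1=15  15^2=18  15^3=17  15^4=2  15^5=7
  15^6=13
So 15^6 ≡ 13 (mod 23), giving k = 6.

6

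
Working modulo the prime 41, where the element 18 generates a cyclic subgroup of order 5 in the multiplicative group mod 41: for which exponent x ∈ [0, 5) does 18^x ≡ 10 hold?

3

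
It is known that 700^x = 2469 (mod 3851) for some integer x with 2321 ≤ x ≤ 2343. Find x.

2334

Compute 700^2321 mod 3851 = 3591, then multiply by 700 repeatedly:
  700^2321=3591  700^2322=2848  700^2323=2633  700^2324=2322  700^2325=278
  700^2326=2050  700^2327=2428  700^2328=1309  700^2329=3613  700^2330=2844
  700^2331=3684  700^2332=2481  700^2333=3750  700^2334=2469
Found 2469 at exponent 2334.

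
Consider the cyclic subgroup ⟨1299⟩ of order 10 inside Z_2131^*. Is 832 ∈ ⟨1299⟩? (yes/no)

yes

⟨1299⟩ has order 10; its elements mod 2131 are {1, 85, 351, 397, 832, 1299, 1734, 1780, 2046, 2130}.
832 is in this set.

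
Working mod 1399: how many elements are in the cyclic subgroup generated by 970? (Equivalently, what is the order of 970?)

1398

The order of 970 must divide p − 1 = 1398 = 2 · 3 · 233.
Divisors: 1, 2, 3, 6, 233, 466, 699, 1398.
Check each in increasing order: 970^1 ≡ 970;  970^2 ≡ 772;  970^3 ≡ 375;  970^6 ≡ 725;  970^233 ≡ 1009;  970^466 ≡ 1008;  970^699 ≡ 1398;  970^1398 ≡ 1.
Smallest exponent giving 1 is 1398.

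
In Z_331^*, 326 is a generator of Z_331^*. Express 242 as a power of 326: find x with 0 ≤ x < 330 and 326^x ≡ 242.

145

Baby-step giant-step with m = ceil(sqrt(330)) = 19.
Baby table (326^j mod 331 for j=0..18):
  0:1  1:326  2:25  3:206  4:294  5:185  6:68  7:322
  8:45  9:106  10:132  11:2  12:321  13:50  14:81  15:257
  16:39  17:136  18:313
Giant step factor: 326^(-19) ≡ 217 (mod 331).
Scan 242·217^i mod 331 for i = 0, 1, …:
  i=0: 242   i=1: 216   i=2: 201   i=3: 256
  i=4: 275   i=5: 95   i=6: 93   i=7: 321
Match at i=7, j=12: x = 7·19 + 12 = 145.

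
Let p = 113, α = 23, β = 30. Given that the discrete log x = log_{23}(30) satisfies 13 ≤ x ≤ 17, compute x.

Compute 23^13 mod 113 = 45, then multiply by 23 repeatedly:
  23^13=45  23^14=18  23^15=75  23^16=30
Found 30 at exponent 16.

16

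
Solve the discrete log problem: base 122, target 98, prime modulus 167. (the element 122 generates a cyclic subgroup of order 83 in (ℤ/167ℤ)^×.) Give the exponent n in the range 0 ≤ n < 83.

12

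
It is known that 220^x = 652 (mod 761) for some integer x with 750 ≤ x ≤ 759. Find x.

751

Compute 220^750 mod 761 = 169, then multiply by 220 repeatedly:
  220^750=169  220^751=652
Found 652 at exponent 751.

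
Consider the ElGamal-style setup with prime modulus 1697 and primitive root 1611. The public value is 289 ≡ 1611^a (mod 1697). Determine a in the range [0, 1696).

14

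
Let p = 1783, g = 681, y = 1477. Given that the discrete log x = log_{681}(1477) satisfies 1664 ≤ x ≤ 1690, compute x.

Compute 681^1664 mod 1783 = 1629, then multiply by 681 repeatedly:
  681^1664=1629  681^1665=323  681^1666=654  681^1667=1407  681^1668=696
  681^1669=1481  681^1670=1166  681^1671=611  681^1672=652  681^1673=45
  681^1674=334  681^1675=1013  681^1676=1615  681^1677=1487  681^1678=1686
  681^1679=1697  681^1680=273  681^1681=481  681^1682=1272  681^1683=1477
Found 1477 at exponent 1683.

1683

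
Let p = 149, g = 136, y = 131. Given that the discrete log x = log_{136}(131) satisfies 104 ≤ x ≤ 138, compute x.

115

Compute 136^104 mod 149 = 127, then multiply by 136 repeatedly:
  136^104=127  136^105=137  136^106=7  136^107=58  136^108=140
  136^109=117  136^110=118  136^111=105  136^112=125  136^113=14
  136^114=116  136^115=131
Found 131 at exponent 115.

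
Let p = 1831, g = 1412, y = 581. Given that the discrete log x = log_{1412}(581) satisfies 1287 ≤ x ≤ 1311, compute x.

1287

Compute 1412^1287 mod 1831 = 581, then multiply by 1412 repeatedly:
  1412^1287=581
Found 581 at exponent 1287.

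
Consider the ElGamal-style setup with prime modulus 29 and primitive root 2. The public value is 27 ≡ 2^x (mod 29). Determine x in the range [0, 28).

Successive powers of 2 modulo 29:
  2^0=1  2^1=2  2^2=4  2^3=8  2^4=16  2^5=3
  2^6=6  2^7=12  2^8=24  2^9=19  2^10=9  2^11=18
  2^12=7  2^13=14  2^14=28  2^15=27
So 2^15 ≡ 27 (mod 29), giving x = 15.

15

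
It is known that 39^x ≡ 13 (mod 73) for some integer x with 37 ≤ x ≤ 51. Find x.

43

Compute 39^37 mod 73 = 34, then multiply by 39 repeatedly:
  39^37=34  39^38=12  39^39=30  39^40=2  39^41=5
  39^42=49  39^43=13
Found 13 at exponent 43.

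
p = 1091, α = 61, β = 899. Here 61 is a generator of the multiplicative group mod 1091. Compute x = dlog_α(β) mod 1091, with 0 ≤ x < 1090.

Baby-step giant-step with m = ceil(sqrt(1090)) = 34.
Baby table (61^j mod 1091 for j=0..33):
  0:1  1:61  2:448  3:53  4:1051  5:833  6:627  7:62
  8:509  9:501  10:13  11:793  12:369  13:689  14:571  15:1010
  16:514  17:806  18:71  19:1058  20:169  21:490  22:433  23:229
  24:877  25:38  26:136  27:659  28:923  29:662  30:15  31:915
  32:174  33:795
Giant step factor: 61^(-34) ≡ 20 (mod 1091).
Scan 899·20^i mod 1091 for i = 0, 1, …:
  i=0: 899   i=1: 524   i=2: 661   i=3: 128
  i=4: 378   i=5: 1014   i=6: 642   i=7: 839
  i=8: 415   i=9: 663     …   i=25: 1015
  i=26: 662
Match at i=26, j=29: x = 26·34 + 29 = 913.

913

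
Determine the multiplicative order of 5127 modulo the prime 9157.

The order of 5127 must divide p − 1 = 9156 = 2^2 · 3 · 7 · 109.
Divisors: 1, 2, 3, 4, 6, 7, 12, 14, 21, 28, 42, 84, 109, 218, 327, 436, 654, 763, 1308, 1526, 2289, 3052, 4578, 9156.
Check each in increasing order: 5127^1 ≡ 5127;  5127^2 ≡ 5539;  5127^3 ≡ 2596;  5127^4 ≡ 4571;  5127^6 ≡ 8821;  5127^7 ≡ 8001;  5127^12 ≡ 3012;  5127^14 ≡ 8571;  5127^21 ≡ 8955;  5127^28 ≡ 4587;  5127^42 ≡ 4176;  5127^84 ≡ 4048;  5127^109 ≡ 6687;  5127^218 ≡ 2338;  5127^327 ≡ 3207;  5127^436 ≡ 8672;  5127^654 ≡ 1538;  5127^763 ≡ 1295;  5127^1308 ≡ 2938;  5127^1526 ≡ 1294;  5127^2289 ≡ 9156;  5127^3052 ≡ 7862;  5127^4578 ≡ 1.
Smallest exponent giving 1 is 4578.

4578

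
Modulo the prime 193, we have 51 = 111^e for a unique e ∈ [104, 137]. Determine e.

107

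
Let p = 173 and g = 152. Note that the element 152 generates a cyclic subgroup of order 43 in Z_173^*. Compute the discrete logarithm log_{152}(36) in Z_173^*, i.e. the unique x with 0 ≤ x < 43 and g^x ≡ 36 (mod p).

35

Baby-step giant-step with m = ceil(sqrt(43)) = 7.
Baby table (152^j mod 173 for j=0..6):
  0:1  1:152  2:95  3:81  4:29  5:83  6:160
Giant step factor: 152^(-7) ≡ 109 (mod 173).
Scan 36·109^i mod 173 for i = 0, 1, …:
  i=0: 36   i=1: 118   i=2: 60   i=3: 139
  i=4: 100   i=5: 1
Match at i=5, j=0: x = 5·7 + 0 = 35.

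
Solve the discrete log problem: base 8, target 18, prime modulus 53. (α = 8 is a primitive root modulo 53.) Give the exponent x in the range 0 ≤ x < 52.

Baby-step giant-step with m = ceil(sqrt(52)) = 8.
Baby table (8^j mod 53 for j=0..7):
  0:1  1:8  2:11  3:35  4:15  5:14  6:6  7:48
Giant step factor: 8^(-8) ≡ 49 (mod 53).
Scan 18·49^i mod 53 for i = 0, 1, …:
  i=0: 18   i=1: 34   i=2: 23   i=3: 14
Match at i=3, j=5: x = 3·8 + 5 = 29.

29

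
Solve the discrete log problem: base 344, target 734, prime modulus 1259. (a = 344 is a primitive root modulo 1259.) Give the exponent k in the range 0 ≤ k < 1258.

145

Baby-step giant-step with m = ceil(sqrt(1258)) = 36.
Baby table (344^j mod 1259 for j=0..35):
  0:1  1:344  2:1249  3:337  4:100  5:407  6:259  7:966
  8:1187  9:412  10:720  11:916  12:354  13:912  14:237  15:952
  16:148  17:552  18:1038  19:775  20:951  21:1063  22:562  23:701
  24:675  25:544  26:804  27:855  28:773  29:263  30:1083  31:1147
  32:501  33:1120  34:26  35:131
Giant step factor: 344^(-36) ≡ 92 (mod 1259).
Scan 734·92^i mod 1259 for i = 0, 1, …:
  i=0: 734   i=1: 801   i=2: 670   i=3: 1208
  i=4: 344
Match at i=4, j=1: k = 4·36 + 1 = 145.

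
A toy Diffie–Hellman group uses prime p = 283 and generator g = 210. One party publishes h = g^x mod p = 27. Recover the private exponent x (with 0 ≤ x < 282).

87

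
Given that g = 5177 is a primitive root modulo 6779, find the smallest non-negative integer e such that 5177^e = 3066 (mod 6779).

3906

Baby-step giant-step with m = ceil(sqrt(6778)) = 83.
Baby table (5177^j mod 6779 for j=0..82):
  0:1  1:5177  2:3942  3:2944  4:1896  5:6379  6:3574  7:2707
  8:1946  9:848  10:4083  11:769  12:1840  13:1185  14:6529  15:539
  16:4234  17:2911  18:530  19:5094  20:1328  21:1150  22:1588  23:4928
  24:2879  25:4341  26:972  27:2026  28:1489  29:830  30:5803  31:4382
  32:3080  33:952  34:171  35:3997  36:2961  37:1778  38:5603  39:6169
  40:1044  41:1925  42:595  43:2649  44:6735  45:2698  46:2806  47:6044
  48:4703  49:4042  50:5440  51:2914  52:2503  53:3362  54:3381  55:59
  56:388  57:2092  58:4221  59:3400  60:3516  61:717  62:3796  63:6350
  64:2579  65:3632  66:4697  67:96  68:2125  69:5587  70:4685  71:5762
  72:2274  73:4154  74:2270  75:3783  76:60  77:5565  78:6034  79:386
  80:5296  81:3116  82:4291
Giant step factor: 5177^(-83) ≡ 4986 (mod 6779).
Scan 3066·4986^i mod 6779 for i = 0, 1, …:
  i=0: 3066   i=1: 431   i=2: 23   i=3: 6214
  i=4: 2974   i=5: 2691   i=6: 1685   i=7: 2229
  i=8: 3013   i=9: 554     …   i=46: 1936
  i=47: 6379
Match at i=47, j=5: e = 47·83 + 5 = 3906.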